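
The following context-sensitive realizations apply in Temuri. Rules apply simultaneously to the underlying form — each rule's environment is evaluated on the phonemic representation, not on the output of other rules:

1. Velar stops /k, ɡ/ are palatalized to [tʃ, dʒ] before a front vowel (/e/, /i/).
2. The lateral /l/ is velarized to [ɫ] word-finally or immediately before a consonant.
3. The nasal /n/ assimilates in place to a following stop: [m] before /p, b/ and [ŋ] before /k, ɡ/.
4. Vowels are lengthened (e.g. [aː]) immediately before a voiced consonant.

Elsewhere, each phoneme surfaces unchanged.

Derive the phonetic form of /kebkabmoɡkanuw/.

/k/ (word-initial): before a front vowel, so rule 1 applies → [tʃ].
/e/ — between /k/ and /b/, before a voiced consonant — surfaces as [eː] (rule 4).
/b/ stays [b].
/k/ (between /b/ and /a/) fails the environment for rule 1, so it stays [k].
/a/ — between /k/ and /b/, before a voiced consonant — surfaces as [aː] (rule 4).
/b/ (between /a/ and /m/) is unaffected → [b].
/m/ stays [m].
/o/ (between /m/ and /ɡ/): before a voiced consonant, so rule 4 applies → [oː].
/ɡ/ (between /o/ and /k/) is in the target of rule 1 but the environment (before a front vowel) is not met → [ɡ].
/k/ (between /ɡ/ and /a/) fails the environment for rule 1, so it stays [k].
/a/ meets the environment for rule 4 (before a voiced consonant) → [aː].
/n/ (between /a/ and /u/) fails the environment for rule 3, so it stays [n].
/u/ — between /n/ and /w/, before a voiced consonant — surfaces as [uː] (rule 4).
/w/ stays [w].

[tʃeːbkaːbmoːɡkaːnuːw]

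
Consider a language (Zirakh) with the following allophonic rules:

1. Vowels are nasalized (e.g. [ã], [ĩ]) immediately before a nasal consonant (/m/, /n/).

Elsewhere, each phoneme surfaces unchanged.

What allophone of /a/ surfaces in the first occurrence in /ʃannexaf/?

/a/ (between /ʃ/ and /n/) occurs before a nasal consonant → [ã] by rule 1.

[ã]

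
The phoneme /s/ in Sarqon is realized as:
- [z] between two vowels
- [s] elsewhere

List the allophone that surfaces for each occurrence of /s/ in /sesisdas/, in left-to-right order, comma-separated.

Occurrence 1 (position 1): no conditioning environment matches → elsewhere allophone [s].
Occurrence 2 (position 3): between two vowels → [z].
Occurrence 3 (position 5): no conditioning environment matches → elsewhere allophone [s].
Occurrence 4 (position 8): no conditioning environment matches → elsewhere allophone [s].

[s], [z], [s], [s]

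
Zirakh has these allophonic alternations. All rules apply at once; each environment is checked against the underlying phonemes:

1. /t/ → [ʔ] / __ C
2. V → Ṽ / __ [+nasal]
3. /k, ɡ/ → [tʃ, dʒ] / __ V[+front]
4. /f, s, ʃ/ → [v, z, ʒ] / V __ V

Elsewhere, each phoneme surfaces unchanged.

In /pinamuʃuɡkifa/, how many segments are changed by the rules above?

5

Segments that undergo a rule: /i/ → [ĩ] (rule 2); /a/ → [ã] (rule 2); /ʃ/ → [ʒ] (rule 4); /k/ → [tʃ] (rule 3); /f/ → [v] (rule 4).
All other segments surface unchanged.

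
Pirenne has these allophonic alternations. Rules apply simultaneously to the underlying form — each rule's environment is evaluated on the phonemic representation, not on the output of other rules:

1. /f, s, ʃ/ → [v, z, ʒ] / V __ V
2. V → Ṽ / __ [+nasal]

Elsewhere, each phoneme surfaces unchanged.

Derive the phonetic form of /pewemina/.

[pewẽmĩna]

/p/ — not in any rule's target class → [p].
/e/ — between /p/ and /w/; rule 2 does not apply here → [e].
/w/ stays [w].
/e/ (between /w/ and /m/): before a nasal consonant, so rule 2 applies → [ẽ].
/m/ (between /e/ and /i/) is unaffected → [m].
Rule 2 applies to /i/ (between /m/ and /n/: before a nasal consonant) → [ĩ].
/n/ stays [n].
/a/ — word-final; rule 2 does not apply here → [a].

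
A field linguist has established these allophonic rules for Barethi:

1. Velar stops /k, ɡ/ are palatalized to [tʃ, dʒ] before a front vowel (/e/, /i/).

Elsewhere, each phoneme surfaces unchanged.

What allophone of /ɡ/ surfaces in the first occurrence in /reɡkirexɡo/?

[ɡ]

/ɡ/ (between /e/ and /k/) is in the target of rule 1 but the environment (before a front vowel) is not met → [ɡ].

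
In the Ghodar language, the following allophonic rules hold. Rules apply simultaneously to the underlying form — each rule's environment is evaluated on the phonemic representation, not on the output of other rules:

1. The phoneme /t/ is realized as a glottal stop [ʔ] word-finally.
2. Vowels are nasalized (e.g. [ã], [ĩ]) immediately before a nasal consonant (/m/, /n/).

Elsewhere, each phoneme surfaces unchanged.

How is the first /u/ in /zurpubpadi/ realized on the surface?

[u]

/u/ (between /z/ and /r/): rule 2 targets it, but not before a nasal consonant → unchanged [u].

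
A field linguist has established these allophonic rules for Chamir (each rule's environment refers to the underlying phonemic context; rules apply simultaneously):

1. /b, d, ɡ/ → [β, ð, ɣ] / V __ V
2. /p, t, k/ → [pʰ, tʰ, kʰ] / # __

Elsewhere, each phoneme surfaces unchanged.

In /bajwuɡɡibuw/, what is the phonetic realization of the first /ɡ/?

/ɡ/ (between /u/ and /ɡ/) fails the environment for rule 1, so it stays [ɡ].

[ɡ]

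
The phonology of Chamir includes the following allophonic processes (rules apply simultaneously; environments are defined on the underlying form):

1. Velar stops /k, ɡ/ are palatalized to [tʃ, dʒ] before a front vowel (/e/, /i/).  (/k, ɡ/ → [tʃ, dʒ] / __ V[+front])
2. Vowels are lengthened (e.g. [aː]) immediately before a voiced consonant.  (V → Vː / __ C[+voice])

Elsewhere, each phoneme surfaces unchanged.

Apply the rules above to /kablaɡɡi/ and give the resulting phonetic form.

[kaːblaːɡdʒi]

/k/ (word-initial) fails the environment for rule 1, so it stays [k].
Rule 2 applies to /a/ (between /k/ and /b/: before a voiced consonant) → [aː].
/b/ stays [b].
/l/ stays [l].
Rule 2 applies to /a/ (between /l/ and /ɡ/: before a voiced consonant) → [aː].
/ɡ/ (between /a/ and /ɡ/): rule 1 targets it, but not before a front vowel → unchanged [ɡ].
/ɡ/ — between /ɡ/ and /i/, before a front vowel — surfaces as [dʒ] (rule 1).
/i/ (word-final) is in the target of rule 2 but the environment (before a voiced consonant) is not met → [i].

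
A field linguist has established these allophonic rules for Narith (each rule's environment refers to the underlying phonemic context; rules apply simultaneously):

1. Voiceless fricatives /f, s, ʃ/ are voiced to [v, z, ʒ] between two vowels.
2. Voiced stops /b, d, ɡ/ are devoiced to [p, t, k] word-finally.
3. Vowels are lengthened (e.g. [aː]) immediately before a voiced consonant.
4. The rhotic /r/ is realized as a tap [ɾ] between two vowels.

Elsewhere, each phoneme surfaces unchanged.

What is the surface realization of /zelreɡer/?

/e/ (between /z/ and /l/) occurs before a voiced consonant → [eː] by rule 3.
/r/ — between /l/ and /e/; rule 4 does not apply here → [r].
/e/ — between /r/ and /ɡ/, before a voiced consonant — surfaces as [eː] (rule 3).
/ɡ/ (between /e/ and /e/): rule 2 targets it, but not word-finally → unchanged [ɡ].
Rule 3 applies to /e/ (between /ɡ/ and /r/: before a voiced consonant) → [eː].
/r/ — word-final; rule 4 does not apply here → [r].

[zeːlreːɡeːr]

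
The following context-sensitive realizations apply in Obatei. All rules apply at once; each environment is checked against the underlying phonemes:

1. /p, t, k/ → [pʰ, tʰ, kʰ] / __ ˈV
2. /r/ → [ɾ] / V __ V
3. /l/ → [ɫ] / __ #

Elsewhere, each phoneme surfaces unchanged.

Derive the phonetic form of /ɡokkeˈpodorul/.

/ɡ/ — not in any rule's target class → [ɡ].
/o/ — not in any rule's target class → [o].
/k/ — between /o/ and /k/; rule 1 does not apply here → [k].
/k/ — between /k/ and /e/; rule 1 does not apply here → [k].
/e/ stays [e].
/p/ — between /e/ and /o/, immediately before a stressed vowel — surfaces as [pʰ] (rule 1).
/o/ (between /p/ and /d/): no rule targets it → [o].
/d/ stays [d].
/o/ stays [o].
Rule 2 applies to /r/ (between /o/ and /u/: between two vowels) → [ɾ].
/u/ (between /r/ and /l/): no rule targets it → [u].
/l/ meets the environment for rule 3 (word-finally) → [ɫ].

[ɡokkeˈpʰodoɾuɫ]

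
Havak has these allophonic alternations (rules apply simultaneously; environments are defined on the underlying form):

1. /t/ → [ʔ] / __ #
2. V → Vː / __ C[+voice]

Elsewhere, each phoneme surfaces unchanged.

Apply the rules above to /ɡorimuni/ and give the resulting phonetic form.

/o/ meets the environment for rule 2 (before a voiced consonant) → [oː].
/i/ meets the environment for rule 2 (before a voiced consonant) → [iː].
/u/ (between /m/ and /n/): before a voiced consonant, so rule 2 applies → [uː].
/i/ (word-final): rule 2 targets it, but not before a voiced consonant → unchanged [i].

[ɡoːriːmuːni]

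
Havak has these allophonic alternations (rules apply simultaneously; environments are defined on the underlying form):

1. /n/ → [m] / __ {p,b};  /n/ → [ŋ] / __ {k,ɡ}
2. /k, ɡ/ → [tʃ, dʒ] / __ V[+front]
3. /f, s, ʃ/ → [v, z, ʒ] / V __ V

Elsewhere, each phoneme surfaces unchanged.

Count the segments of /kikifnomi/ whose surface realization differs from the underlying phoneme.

2

Segments that undergo a rule: /k/ → [tʃ] (rule 2); /k/ → [tʃ] (rule 2).
All other segments surface unchanged.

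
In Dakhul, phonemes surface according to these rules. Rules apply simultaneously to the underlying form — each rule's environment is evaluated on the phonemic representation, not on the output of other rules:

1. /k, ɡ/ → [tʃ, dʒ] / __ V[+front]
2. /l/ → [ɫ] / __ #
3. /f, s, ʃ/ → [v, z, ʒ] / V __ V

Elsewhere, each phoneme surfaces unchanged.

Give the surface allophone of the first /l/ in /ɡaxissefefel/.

/l/ (word-final): word-finally, so rule 2 applies → [ɫ].

[ɫ]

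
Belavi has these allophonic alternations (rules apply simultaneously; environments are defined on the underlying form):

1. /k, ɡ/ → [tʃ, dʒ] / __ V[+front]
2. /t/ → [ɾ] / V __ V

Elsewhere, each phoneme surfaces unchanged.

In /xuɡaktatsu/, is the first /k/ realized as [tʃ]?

No

/k/ (between /a/ and /t/) fails the environment for rule 1, so it stays [k].
The actual realization is [k], not [tʃ].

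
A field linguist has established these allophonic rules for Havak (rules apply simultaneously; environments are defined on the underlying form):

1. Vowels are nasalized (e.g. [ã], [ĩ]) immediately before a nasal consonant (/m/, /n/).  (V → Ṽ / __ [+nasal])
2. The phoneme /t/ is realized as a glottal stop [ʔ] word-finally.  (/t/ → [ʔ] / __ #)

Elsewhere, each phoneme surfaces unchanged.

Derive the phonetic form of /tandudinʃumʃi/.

/t/ (word-initial) is in the target of rule 2 but the environment (word-finally) is not met → [t].
/a/ meets the environment for rule 1 (before a nasal consonant) → [ã].
/u/ (between /d/ and /d/) fails the environment for rule 1, so it stays [u].
/i/ (between /d/ and /n/) occurs before a nasal consonant → [ĩ] by rule 1.
/u/ — between /ʃ/ and /m/, before a nasal consonant — surfaces as [ũ] (rule 1).
/i/ (word-final) is in the target of rule 1 but the environment (before a nasal consonant) is not met → [i].

[tãndudĩnʃũmʃi]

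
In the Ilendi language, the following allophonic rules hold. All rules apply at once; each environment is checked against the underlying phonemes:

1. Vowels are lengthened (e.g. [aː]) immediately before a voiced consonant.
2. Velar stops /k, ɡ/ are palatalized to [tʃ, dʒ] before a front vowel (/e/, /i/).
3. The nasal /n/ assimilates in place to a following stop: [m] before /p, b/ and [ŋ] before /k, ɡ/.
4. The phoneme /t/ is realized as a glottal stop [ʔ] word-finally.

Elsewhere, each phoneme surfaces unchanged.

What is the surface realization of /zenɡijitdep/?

/z/ stays [z].
Rule 1 applies to /e/ (between /z/ and /n/: before a voiced consonant) → [eː].
/n/ (between /e/ and /ɡ/) occurs before a labial or velar stop → [ŋ] by rule 3.
/ɡ/ — between /n/ and /i/, before a front vowel — surfaces as [dʒ] (rule 2).
/i/ — between /ɡ/ and /j/, before a voiced consonant — surfaces as [iː] (rule 1).
/j/ — not in any rule's target class → [j].
/i/ (between /j/ and /t/) fails the environment for rule 1, so it stays [i].
/t/ (between /i/ and /d/) is in the target of rule 4 but the environment (word-finally) is not met → [t].
/d/ (between /t/ and /e/) is unaffected → [d].
/e/ (between /d/ and /p/) is in the target of rule 1 but the environment (before a voiced consonant) is not met → [e].
/p/ stays [p].

[zeːŋdʒiːjitdep]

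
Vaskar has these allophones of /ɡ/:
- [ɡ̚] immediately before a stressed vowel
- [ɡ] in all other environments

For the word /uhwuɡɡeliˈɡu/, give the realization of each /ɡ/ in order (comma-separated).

[ɡ], [ɡ], [ɡ̚]

Occurrence 1 (position 5): no conditioning environment matches → elsewhere allophone [ɡ].
Occurrence 2 (position 6): no conditioning environment matches → elsewhere allophone [ɡ].
Occurrence 3 (position 10): immediately before a stressed vowel → [ɡ̚].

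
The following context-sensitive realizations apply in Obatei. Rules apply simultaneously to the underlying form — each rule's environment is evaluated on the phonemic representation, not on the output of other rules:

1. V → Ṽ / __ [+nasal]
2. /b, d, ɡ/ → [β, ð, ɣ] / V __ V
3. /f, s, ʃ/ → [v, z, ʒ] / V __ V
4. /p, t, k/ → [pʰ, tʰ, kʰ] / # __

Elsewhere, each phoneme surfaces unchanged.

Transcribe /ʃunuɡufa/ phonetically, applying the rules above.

/ʃ/ (word-initial): rule 3 targets it, but not between two vowels → unchanged [ʃ].
/u/ — between /ʃ/ and /n/, before a nasal consonant — surfaces as [ũ] (rule 1).
/u/ — between /n/ and /ɡ/; rule 1 does not apply here → [u].
Rule 2 applies to /ɡ/ (between /u/ and /u/: between two vowels) → [ɣ].
/u/ (between /ɡ/ and /f/) is in the target of rule 1 but the environment (before a nasal consonant) is not met → [u].
/f/ meets the environment for rule 3 (between two vowels) → [v].
/a/ (word-final): rule 1 targets it, but not before a nasal consonant → unchanged [a].

[ʃũnuɣuva]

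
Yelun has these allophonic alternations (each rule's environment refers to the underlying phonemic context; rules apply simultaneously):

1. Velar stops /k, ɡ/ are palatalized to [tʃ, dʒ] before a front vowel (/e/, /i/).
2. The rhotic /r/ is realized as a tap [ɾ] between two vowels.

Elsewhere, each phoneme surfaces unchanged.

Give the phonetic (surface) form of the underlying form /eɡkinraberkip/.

[eɡtʃinrabertʃip]

/ɡ/ (between /e/ and /k/) is in the target of rule 1 but the environment (before a front vowel) is not met → [ɡ].
/k/ meets the environment for rule 1 (before a front vowel) → [tʃ].
/r/ — between /n/ and /a/; rule 2 does not apply here → [r].
/r/ (between /e/ and /k/) fails the environment for rule 2, so it stays [r].
/k/ meets the environment for rule 1 (before a front vowel) → [tʃ].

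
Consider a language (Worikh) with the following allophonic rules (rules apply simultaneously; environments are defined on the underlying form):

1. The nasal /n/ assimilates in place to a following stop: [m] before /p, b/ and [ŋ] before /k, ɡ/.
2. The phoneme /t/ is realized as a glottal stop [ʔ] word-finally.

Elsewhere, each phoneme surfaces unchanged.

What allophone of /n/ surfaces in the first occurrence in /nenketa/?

/n/ (word-initial) fails the environment for rule 1, so it stays [n].

[n]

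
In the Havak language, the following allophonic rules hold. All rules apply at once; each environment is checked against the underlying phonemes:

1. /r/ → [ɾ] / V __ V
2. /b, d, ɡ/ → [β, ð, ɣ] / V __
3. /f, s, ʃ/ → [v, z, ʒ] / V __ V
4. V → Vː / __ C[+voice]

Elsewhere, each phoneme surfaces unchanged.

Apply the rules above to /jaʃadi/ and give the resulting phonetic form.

[jaʒaːði]

/j/ — not in any rule's target class → [j].
/a/ — between /j/ and /ʃ/; rule 4 does not apply here → [a].
/ʃ/ (between /a/ and /a/) occurs between two vowels → [ʒ] by rule 3.
Rule 4 applies to /a/ (between /ʃ/ and /d/: before a voiced consonant) → [aː].
/d/ meets the environment for rule 2 (immediately after a vowel) → [ð].
/i/ (word-final) fails the environment for rule 4, so it stays [i].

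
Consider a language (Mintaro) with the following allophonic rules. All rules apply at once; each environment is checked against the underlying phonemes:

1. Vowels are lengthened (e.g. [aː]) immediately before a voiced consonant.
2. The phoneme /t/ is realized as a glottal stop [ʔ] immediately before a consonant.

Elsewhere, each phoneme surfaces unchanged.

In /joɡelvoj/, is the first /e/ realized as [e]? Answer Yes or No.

No

Rule 1 applies to /e/ (between /ɡ/ and /l/: before a voiced consonant) → [eː].
The actual realization is [eː], not [e].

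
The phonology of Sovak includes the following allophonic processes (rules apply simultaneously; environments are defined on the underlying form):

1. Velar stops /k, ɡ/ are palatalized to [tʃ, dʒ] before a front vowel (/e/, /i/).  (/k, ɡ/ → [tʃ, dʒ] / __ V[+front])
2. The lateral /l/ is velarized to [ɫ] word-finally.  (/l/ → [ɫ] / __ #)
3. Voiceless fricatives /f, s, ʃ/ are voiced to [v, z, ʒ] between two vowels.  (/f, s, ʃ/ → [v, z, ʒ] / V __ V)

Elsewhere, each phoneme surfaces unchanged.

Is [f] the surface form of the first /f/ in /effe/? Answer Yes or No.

Yes

/f/ (between /e/ and /f/) is in the target of rule 3 but the environment (between two vowels) is not met → [f].
The actual realization is [f], which matches [f].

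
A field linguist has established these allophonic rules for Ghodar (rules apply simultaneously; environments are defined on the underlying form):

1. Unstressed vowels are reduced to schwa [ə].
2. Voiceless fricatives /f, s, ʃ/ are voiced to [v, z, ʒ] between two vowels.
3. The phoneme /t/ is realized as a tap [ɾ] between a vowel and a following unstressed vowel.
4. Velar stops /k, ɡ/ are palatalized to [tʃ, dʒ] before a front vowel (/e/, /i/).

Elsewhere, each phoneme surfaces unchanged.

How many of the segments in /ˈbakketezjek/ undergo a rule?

5

Segments that undergo a rule: /k/ → [tʃ] (rule 4); /e/ → [ə] (rule 1); /t/ → [ɾ] (rule 3); /e/ → [ə] (rule 1); /e/ → [ə] (rule 1).
All other segments surface unchanged.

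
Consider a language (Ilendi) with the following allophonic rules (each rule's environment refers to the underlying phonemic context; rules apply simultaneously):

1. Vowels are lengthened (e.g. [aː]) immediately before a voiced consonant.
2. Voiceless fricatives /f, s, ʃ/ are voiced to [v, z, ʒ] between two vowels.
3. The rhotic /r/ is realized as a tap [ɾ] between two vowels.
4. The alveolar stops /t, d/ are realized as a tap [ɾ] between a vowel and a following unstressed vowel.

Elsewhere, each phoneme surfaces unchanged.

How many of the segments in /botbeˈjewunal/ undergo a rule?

Segments that undergo a rule: /e/ → [eː] (rule 1); /e/ → [eː] (rule 1); /u/ → [uː] (rule 1); /a/ → [aː] (rule 1).
All other segments surface unchanged.

4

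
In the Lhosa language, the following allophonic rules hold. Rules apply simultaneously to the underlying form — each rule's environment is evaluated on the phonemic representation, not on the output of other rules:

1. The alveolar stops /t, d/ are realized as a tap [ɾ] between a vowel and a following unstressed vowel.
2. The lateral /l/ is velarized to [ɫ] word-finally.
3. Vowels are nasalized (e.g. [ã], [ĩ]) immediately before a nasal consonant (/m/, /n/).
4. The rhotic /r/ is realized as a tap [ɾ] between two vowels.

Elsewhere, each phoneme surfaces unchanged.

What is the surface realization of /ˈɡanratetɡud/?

/ɡ/ — not in any rule's target class → [ɡ].
/a/ (between /ɡ/ and /n/): before a nasal consonant, so rule 3 applies → [ã].
/n/ (between /a/ and /r/): no rule targets it → [n].
/r/ — between /n/ and /a/; rule 4 does not apply here → [r].
/a/ — between /r/ and /t/; rule 3 does not apply here → [a].
Rule 1 applies to /t/ (between /a/ and /e/: between a vowel and a following unstressed vowel) → [ɾ].
/e/ (between /t/ and /t/): rule 3 targets it, but not before a nasal consonant → unchanged [e].
/t/ (between /e/ and /ɡ/) is in the target of rule 1 but the environment (between a vowel and a following unstressed vowel) is not met → [t].
/ɡ/ (between /t/ and /u/): no rule targets it → [ɡ].
/u/ (between /ɡ/ and /d/) fails the environment for rule 3, so it stays [u].
/d/ (word-final) is in the target of rule 1 but the environment (between a vowel and a following unstressed vowel) is not met → [d].

[ˈɡãnraɾetɡud]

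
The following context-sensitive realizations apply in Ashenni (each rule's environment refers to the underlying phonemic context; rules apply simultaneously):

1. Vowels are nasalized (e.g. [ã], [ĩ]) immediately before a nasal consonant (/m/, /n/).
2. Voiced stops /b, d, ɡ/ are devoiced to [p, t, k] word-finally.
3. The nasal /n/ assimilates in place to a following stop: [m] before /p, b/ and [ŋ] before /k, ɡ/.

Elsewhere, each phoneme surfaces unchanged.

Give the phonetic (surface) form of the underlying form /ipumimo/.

[ipũmĩmo]

/i/ (word-initial) fails the environment for rule 1, so it stays [i].
/p/ — not in any rule's target class → [p].
/u/ — between /p/ and /m/, before a nasal consonant — surfaces as [ũ] (rule 1).
/m/ (between /u/ and /i/) is unaffected → [m].
/i/ — between /m/ and /m/, before a nasal consonant — surfaces as [ĩ] (rule 1).
/m/ — not in any rule's target class → [m].
/o/ (word-final) fails the environment for rule 1, so it stays [o].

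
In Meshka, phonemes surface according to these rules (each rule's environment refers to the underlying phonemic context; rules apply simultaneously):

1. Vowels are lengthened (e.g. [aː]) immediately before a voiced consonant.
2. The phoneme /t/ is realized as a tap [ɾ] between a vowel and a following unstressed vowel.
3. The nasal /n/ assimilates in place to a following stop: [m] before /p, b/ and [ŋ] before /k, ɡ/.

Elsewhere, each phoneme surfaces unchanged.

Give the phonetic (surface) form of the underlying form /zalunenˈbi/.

/z/ (word-initial): no rule targets it → [z].
/a/ (between /z/ and /l/) occurs before a voiced consonant → [aː] by rule 1.
/l/ stays [l].
/u/ (between /l/ and /n/) occurs before a voiced consonant → [uː] by rule 1.
/n/ — between /u/ and /e/; rule 3 does not apply here → [n].
Rule 1 applies to /e/ (between /n/ and /n/: before a voiced consonant) → [eː].
/n/ (between /e/ and /b/) occurs before a labial or velar stop → [m] by rule 3.
/b/ (between /n/ and /i/): no rule targets it → [b].
/i/ (word-final): rule 1 targets it, but not before a voiced consonant → unchanged [i].

[zaːluːneːmˈbi]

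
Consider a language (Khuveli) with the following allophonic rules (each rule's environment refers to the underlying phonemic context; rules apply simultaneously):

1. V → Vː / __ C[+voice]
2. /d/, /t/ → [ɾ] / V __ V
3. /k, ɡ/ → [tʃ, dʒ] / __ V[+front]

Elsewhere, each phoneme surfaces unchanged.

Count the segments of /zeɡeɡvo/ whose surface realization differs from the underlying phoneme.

3

Segments that undergo a rule: /e/ → [eː] (rule 1); /ɡ/ → [dʒ] (rule 3); /e/ → [eː] (rule 1).
All other segments surface unchanged.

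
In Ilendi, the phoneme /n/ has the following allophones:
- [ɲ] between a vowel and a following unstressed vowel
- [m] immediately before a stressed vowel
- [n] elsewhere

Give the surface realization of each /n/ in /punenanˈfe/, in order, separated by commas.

[ɲ], [ɲ], [n]

Occurrence 1 (position 3): between a vowel and a following unstressed vowel → [ɲ].
Occurrence 2 (position 5): between a vowel and a following unstressed vowel → [ɲ].
Occurrence 3 (position 7): no conditioning environment matches → elsewhere allophone [n].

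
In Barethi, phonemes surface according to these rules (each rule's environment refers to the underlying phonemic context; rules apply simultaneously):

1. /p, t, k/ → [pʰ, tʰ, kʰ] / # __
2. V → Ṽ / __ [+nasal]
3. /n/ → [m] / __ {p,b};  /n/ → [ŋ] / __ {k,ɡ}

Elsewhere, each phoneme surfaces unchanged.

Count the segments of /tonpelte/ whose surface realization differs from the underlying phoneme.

Segments that undergo a rule: /t/ → [tʰ] (rule 1); /o/ → [õ] (rule 2); /n/ → [m] (rule 3).
All other segments surface unchanged.

3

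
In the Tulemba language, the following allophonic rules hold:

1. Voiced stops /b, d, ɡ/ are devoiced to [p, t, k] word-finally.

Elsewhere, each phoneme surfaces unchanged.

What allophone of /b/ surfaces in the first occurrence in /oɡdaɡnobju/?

[b]

/b/ — between /o/ and /j/; rule 1 does not apply here → [b].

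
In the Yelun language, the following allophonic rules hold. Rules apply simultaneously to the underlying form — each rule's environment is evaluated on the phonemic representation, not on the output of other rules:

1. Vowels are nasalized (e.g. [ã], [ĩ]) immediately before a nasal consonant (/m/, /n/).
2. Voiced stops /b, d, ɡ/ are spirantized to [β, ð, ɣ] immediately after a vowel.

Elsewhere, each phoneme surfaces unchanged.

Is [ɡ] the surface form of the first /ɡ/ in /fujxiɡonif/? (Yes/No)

/ɡ/ (between /i/ and /o/): immediately after a vowel, so rule 2 applies → [ɣ].
The actual realization is [ɣ], not [ɡ].

No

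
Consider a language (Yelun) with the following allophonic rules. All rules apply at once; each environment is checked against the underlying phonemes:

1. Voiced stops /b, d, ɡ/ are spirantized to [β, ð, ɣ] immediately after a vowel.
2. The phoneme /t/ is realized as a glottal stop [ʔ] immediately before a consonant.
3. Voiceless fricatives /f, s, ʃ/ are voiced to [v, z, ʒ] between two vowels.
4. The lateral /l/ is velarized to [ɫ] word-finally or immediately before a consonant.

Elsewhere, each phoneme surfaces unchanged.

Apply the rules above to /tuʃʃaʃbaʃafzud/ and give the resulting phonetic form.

[tuʃʃaʃbaʒafzuð]

/t/ (word-initial): rule 2 targets it, but not immediately before a consonant → unchanged [t].
/ʃ/ (between /u/ and /ʃ/): rule 3 targets it, but not between two vowels → unchanged [ʃ].
/ʃ/ (between /ʃ/ and /a/) fails the environment for rule 3, so it stays [ʃ].
/ʃ/ (between /a/ and /b/) fails the environment for rule 3, so it stays [ʃ].
/b/ — between /ʃ/ and /a/; rule 1 does not apply here → [b].
/ʃ/ (between /a/ and /a/): between two vowels, so rule 3 applies → [ʒ].
/f/ — between /a/ and /z/; rule 3 does not apply here → [f].
/d/ — word-final, immediately after a vowel — surfaces as [ð] (rule 1).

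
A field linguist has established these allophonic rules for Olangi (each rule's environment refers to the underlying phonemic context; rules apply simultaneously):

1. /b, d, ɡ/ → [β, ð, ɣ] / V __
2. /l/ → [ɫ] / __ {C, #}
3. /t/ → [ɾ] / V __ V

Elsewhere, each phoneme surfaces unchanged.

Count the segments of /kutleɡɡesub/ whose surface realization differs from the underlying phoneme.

2

Segments that undergo a rule: /ɡ/ → [ɣ] (rule 1); /b/ → [β] (rule 1).
All other segments surface unchanged.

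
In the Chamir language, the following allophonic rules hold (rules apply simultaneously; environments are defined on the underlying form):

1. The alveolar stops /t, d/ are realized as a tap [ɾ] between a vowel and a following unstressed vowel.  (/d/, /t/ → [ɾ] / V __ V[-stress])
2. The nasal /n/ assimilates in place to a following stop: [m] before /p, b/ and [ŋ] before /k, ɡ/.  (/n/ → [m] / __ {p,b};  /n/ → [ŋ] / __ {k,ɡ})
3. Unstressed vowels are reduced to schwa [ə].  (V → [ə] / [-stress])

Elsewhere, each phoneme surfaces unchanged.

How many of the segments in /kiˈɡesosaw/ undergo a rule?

Segments that undergo a rule: /i/ → [ə] (rule 3); /o/ → [ə] (rule 3); /a/ → [ə] (rule 3).
All other segments surface unchanged.

3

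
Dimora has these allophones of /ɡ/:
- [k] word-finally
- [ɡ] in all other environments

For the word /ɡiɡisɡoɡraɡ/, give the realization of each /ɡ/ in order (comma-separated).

Occurrence 1 (position 1): no conditioning environment matches → elsewhere allophone [ɡ].
Occurrence 2 (position 3): no conditioning environment matches → elsewhere allophone [ɡ].
Occurrence 3 (position 6): no conditioning environment matches → elsewhere allophone [ɡ].
Occurrence 4 (position 8): no conditioning environment matches → elsewhere allophone [ɡ].
Occurrence 5 (position 11): word-finally → [k].

[ɡ], [ɡ], [ɡ], [ɡ], [k]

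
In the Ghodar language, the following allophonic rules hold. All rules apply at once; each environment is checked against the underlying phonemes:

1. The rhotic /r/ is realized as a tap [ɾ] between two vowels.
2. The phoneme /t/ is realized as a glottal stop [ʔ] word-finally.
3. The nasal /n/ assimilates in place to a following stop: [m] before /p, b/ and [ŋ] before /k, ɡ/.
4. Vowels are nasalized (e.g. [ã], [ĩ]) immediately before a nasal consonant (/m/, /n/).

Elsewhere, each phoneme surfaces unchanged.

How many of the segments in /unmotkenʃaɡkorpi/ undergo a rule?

2

Segments that undergo a rule: /u/ → [ũ] (rule 4); /e/ → [ẽ] (rule 4).
All other segments surface unchanged.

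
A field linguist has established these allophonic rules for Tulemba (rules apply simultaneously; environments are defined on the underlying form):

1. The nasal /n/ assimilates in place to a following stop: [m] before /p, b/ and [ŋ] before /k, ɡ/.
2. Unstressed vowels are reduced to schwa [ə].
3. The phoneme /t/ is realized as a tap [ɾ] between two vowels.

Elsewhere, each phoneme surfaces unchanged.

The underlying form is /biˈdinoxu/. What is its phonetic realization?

[bəˈdinəxə]

/b/ stays [b].
/i/ — between /b/ and /d/, in an unstressed syllable — surfaces as [ə] (rule 2).
/d/ (between /i/ and /i/) is unaffected → [d].
/i/ (between /d/ and /n/): rule 2 targets it, but not in an unstressed syllable → unchanged [i].
/n/ (between /i/ and /o/) is in the target of rule 1 but the environment (before a labial or velar stop) is not met → [n].
/o/ (between /n/ and /x/) occurs in an unstressed syllable → [ə] by rule 2.
/x/ (between /o/ and /u/): no rule targets it → [x].
Rule 2 applies to /u/ (word-final: in an unstressed syllable) → [ə].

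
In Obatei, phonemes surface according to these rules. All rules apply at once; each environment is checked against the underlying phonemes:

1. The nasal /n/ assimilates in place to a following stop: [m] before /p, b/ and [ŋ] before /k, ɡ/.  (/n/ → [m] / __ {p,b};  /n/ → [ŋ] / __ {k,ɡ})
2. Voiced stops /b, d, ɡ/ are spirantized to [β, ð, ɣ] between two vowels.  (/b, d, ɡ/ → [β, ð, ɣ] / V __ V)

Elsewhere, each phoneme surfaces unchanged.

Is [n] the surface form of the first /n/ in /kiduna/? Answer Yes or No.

/n/ (between /u/ and /a/) fails the environment for rule 1, so it stays [n].
The actual realization is [n], which matches [n].

Yes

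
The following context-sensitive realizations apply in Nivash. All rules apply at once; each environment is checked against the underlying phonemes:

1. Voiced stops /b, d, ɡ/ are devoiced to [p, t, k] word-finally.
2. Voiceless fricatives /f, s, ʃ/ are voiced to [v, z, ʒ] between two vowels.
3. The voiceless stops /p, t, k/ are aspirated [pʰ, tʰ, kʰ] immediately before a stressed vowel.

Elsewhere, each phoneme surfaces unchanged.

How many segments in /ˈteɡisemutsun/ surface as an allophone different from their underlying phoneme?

2

Segments that undergo a rule: /t/ → [tʰ] (rule 3); /s/ → [z] (rule 2).
All other segments surface unchanged.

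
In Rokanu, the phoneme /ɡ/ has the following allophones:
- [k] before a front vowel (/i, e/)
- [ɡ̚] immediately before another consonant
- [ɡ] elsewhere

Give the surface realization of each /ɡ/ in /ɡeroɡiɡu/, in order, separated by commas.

[k], [k], [ɡ]

Occurrence 1 (position 1): before a front vowel (/i, e/) → [k].
Occurrence 2 (position 5): before a front vowel (/i, e/) → [k].
Occurrence 3 (position 7): no conditioning environment matches → elsewhere allophone [ɡ].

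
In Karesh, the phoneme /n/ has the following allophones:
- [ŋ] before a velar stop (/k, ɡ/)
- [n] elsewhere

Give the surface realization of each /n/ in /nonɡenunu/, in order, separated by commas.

[n], [ŋ], [n], [n]

Occurrence 1 (position 1): no conditioning environment matches → elsewhere allophone [n].
Occurrence 2 (position 3): before a velar stop → [ŋ].
Occurrence 3 (position 6): no conditioning environment matches → elsewhere allophone [n].
Occurrence 4 (position 8): no conditioning environment matches → elsewhere allophone [n].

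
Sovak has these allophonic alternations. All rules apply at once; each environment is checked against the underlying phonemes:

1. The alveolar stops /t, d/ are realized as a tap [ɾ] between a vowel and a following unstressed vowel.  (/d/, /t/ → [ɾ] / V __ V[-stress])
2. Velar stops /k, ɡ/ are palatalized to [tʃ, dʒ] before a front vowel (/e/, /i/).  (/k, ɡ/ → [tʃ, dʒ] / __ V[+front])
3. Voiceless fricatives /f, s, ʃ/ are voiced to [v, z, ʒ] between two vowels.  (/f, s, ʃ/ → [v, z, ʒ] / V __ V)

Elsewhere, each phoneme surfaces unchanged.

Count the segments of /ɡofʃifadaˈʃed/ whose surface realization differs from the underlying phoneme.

3

Segments that undergo a rule: /f/ → [v] (rule 3); /d/ → [ɾ] (rule 1); /ʃ/ → [ʒ] (rule 3).
All other segments surface unchanged.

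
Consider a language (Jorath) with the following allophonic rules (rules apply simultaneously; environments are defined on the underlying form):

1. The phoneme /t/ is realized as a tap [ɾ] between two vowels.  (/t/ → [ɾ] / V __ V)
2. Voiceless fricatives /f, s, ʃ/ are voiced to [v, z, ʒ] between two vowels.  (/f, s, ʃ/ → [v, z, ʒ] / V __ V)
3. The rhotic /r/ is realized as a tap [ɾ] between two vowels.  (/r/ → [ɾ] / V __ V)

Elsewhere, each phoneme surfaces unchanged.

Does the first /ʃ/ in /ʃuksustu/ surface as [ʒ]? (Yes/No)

/ʃ/ (word-initial): rule 2 targets it, but not between two vowels → unchanged [ʃ].
The actual realization is [ʃ], not [ʒ].

No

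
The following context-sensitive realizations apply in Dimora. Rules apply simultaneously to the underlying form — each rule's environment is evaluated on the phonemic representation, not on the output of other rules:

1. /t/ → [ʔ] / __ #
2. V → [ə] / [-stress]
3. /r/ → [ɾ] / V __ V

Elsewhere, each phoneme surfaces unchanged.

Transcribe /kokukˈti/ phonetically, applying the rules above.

/o/ (between /k/ and /k/) occurs in an unstressed syllable → [ə] by rule 2.
/u/ — between /k/ and /k/, in an unstressed syllable — surfaces as [ə] (rule 2).
/t/ (between /k/ and /i/): rule 1 targets it, but not word-finally → unchanged [t].
/i/ (word-final): rule 2 targets it, but not in an unstressed syllable → unchanged [i].

[kəkəkˈti]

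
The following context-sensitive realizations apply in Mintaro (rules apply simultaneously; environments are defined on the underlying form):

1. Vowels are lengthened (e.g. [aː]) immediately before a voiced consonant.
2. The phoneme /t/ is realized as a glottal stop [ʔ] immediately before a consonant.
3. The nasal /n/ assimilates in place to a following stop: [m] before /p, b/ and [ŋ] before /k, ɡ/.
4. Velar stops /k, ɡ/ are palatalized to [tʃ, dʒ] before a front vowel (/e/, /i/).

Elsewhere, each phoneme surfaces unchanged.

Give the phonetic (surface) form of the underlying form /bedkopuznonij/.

/b/ (word-initial) is unaffected → [b].
Rule 1 applies to /e/ (between /b/ and /d/: before a voiced consonant) → [eː].
/d/ stays [d].
/k/ (between /d/ and /o/): rule 4 targets it, but not before a front vowel → unchanged [k].
/o/ (between /k/ and /p/) fails the environment for rule 1, so it stays [o].
/p/ (between /o/ and /u/): no rule targets it → [p].
/u/ — between /p/ and /z/, before a voiced consonant — surfaces as [uː] (rule 1).
/z/ (between /u/ and /n/): no rule targets it → [z].
/n/ (between /z/ and /o/) is in the target of rule 3 but the environment (before a labial or velar stop) is not met → [n].
/o/ (between /n/ and /n/): before a voiced consonant, so rule 1 applies → [oː].
/n/ — between /o/ and /i/; rule 3 does not apply here → [n].
/i/ (between /n/ and /j/) occurs before a voiced consonant → [iː] by rule 1.
/j/ (word-final) is unaffected → [j].

[beːdkopuːznoːniːj]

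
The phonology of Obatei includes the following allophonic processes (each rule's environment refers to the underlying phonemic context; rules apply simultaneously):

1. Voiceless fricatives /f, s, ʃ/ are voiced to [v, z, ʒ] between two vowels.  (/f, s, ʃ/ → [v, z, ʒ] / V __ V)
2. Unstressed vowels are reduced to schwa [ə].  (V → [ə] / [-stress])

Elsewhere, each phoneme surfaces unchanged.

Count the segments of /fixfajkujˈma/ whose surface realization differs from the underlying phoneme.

Segments that undergo a rule: /i/ → [ə] (rule 2); /a/ → [ə] (rule 2); /u/ → [ə] (rule 2).
All other segments surface unchanged.

3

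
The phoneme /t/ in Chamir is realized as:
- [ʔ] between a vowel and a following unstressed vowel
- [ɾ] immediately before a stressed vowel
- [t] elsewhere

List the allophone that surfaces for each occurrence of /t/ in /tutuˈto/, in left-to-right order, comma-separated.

Occurrence 1 (position 1): no conditioning environment matches → elsewhere allophone [t].
Occurrence 2 (position 3): between a vowel and a following unstressed vowel → [ʔ].
Occurrence 3 (position 5): immediately before a stressed vowel → [ɾ].

[t], [ʔ], [ɾ]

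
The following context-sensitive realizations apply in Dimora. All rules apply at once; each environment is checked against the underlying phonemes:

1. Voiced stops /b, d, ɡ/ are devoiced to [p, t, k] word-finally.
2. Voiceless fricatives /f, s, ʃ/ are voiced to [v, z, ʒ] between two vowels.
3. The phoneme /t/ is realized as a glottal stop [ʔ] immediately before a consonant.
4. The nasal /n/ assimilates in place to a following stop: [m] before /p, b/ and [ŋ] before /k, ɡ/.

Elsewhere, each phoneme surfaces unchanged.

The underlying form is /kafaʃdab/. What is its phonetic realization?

/k/ — not in any rule's target class → [k].
/a/ (between /k/ and /f/) is unaffected → [a].
/f/ (between /a/ and /a/) occurs between two vowels → [v] by rule 2.
/a/ — not in any rule's target class → [a].
/ʃ/ (between /a/ and /d/) fails the environment for rule 2, so it stays [ʃ].
/d/ (between /ʃ/ and /a/): rule 1 targets it, but not word-finally → unchanged [d].
/a/ (between /d/ and /b/) is unaffected → [a].
/b/ — word-final, word-finally — surfaces as [p] (rule 1).

[kavaʃdap]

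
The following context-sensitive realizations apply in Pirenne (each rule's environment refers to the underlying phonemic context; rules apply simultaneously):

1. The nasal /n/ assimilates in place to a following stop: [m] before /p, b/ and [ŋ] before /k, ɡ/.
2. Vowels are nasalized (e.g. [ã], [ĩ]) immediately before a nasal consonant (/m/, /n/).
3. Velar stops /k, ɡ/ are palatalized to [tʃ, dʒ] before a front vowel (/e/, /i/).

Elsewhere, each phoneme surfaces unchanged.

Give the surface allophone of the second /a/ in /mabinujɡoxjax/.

[a]

/a/ (between /j/ and /x/) is in the target of rule 2 but the environment (before a nasal consonant) is not met → [a].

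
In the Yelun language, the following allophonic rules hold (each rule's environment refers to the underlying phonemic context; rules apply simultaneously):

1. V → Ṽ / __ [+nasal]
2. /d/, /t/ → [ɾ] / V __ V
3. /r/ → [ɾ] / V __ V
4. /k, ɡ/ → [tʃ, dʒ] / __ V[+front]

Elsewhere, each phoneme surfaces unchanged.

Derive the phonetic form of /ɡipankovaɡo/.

[dʒipãnkovaɡo]

Rule 4 applies to /ɡ/ (word-initial: before a front vowel) → [dʒ].
/i/ (between /ɡ/ and /p/) fails the environment for rule 1, so it stays [i].
/p/ (between /i/ and /a/): no rule targets it → [p].
/a/ meets the environment for rule 1 (before a nasal consonant) → [ã].
/n/ — not in any rule's target class → [n].
/k/ (between /n/ and /o/) is in the target of rule 4 but the environment (before a front vowel) is not met → [k].
/o/ (between /k/ and /v/) is in the target of rule 1 but the environment (before a nasal consonant) is not met → [o].
/v/ stays [v].
/a/ — between /v/ and /ɡ/; rule 1 does not apply here → [a].
/ɡ/ (between /a/ and /o/): rule 4 targets it, but not before a front vowel → unchanged [ɡ].
/o/ (word-final): rule 1 targets it, but not before a nasal consonant → unchanged [o].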